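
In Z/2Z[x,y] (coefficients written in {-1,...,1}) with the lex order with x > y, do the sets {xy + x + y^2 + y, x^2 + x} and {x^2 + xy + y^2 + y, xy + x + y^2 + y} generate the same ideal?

Yes, the ideals are equal.

For a fixed monomial order, each ideal has a unique reduced Gröbner basis; comparing bases decides equality.
Buchberger on the first generating set:
f_1 = xy + x + y^2 + y, LT = xy.
f_2 = x^2 + x, LT = x^2.

S(f_1,f_2): lcm = x^2y. S = x^2 + xy^2.
  leading term x^2: subtract (1)·f_2 from x^2 + xy^2 → xy^2 + x
  leading term xy^2: subtract (y)·f_1 from xy^2 + x → xy + x + y^3 + y^2
  leading term xy: subtract (1)·f_1 from xy + x + y^3 + y^2 → y^3 + y
  leading term y^3: no divisor's leading term divides it; move y^3 to the remainder.
  leading term y: no divisor's leading term divides it; move y to the remainder.
  remainder y^3 + y ≠ 0; add g_3 = y^3 + y to the basis.

The other S-polynomials (S(f_1,g_3), S(f_2,g_3)) all reduce to 0 modulo the current basis, so we have a Gröbner basis.
Inter-reduce: drop elements whose leading term is divisible by another's, tail-reduce, and make monic.
Reduced Gröbner basis: {x^2 + x, xy + x + y^2 + y, y^3 + y}.

Buchberger on the second generating set:
h_1 = x^2 + xy + y^2 + y, LT = x^2.
h_2 = xy + x + y^2 + y, LT = xy.

S(h_1,h_2): lcm = x^2y. S = x^2 + xy + y^3 + y^2.
  leading term x^2: subtract (1)·h_1 from x^2 + xy + y^3 + y^2 → y^3 + y
  leading term y^3: no divisor's leading term divides it; move y^3 to the remainder.
  leading term y: no divisor's leading term divides it; move y to the remainder.
  remainder y^3 + y ≠ 0; add k_3 = y^3 + y to the basis.

The other S-polynomials (S(h_1,k_3), S(h_2,k_3)) all reduce to 0 modulo the current basis, so we have a Gröbner basis.
Inter-reduce: drop elements whose leading term is divisible by another's, tail-reduce, and make monic.
Reduced Gröbner basis: {x^2 + x, xy + x + y^2 + y, y^3 + y}.

The two bases agree; hence the ideals are identical.
The same test decides containment: I ⊆ J iff every generator of I reduces to 0 modulo a Gröbner basis of J.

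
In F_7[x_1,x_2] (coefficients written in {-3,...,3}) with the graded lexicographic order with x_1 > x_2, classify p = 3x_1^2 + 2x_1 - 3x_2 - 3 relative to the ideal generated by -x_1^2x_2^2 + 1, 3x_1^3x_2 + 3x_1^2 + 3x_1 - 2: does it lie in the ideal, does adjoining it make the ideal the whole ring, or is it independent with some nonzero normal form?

First compute the reduced Gröbner basis of I by Buchberger's algorithm.
f_1 = -x_1^2x_2^2 + 1, LT = x_1^2x_2^2.
f_2 = 3x_1^3x_2 + 3x_1^2 + 3x_1 - 2, LT = x_1^3x_2.

S(f_1,f_2): lcm = x_1^3x_2^2. S = -x_1^2x_2 - x_1x_2 - x_1 + 3x_2.
  leading term x_1^2x_2: no divisor's leading term divides it; move -x_1^2x_2 to the remainder.
  leading term x_1x_2: no divisor's leading term divides it; move -x_1x_2 to the remainder.
  leading term x_1: no divisor's leading term divides it; move -x_1 to the remainder.
  leading term x_2: no divisor's leading term divides it; move 3x_2 to the remainder.
  remainder -x_1^2x_2 - x_1x_2 - x_1 + 3x_2 ≠ 0; add h_3 = -x_1^2x_2 - x_1x_2 - x_1 + 3x_2 to the basis.

S(f_1,h_3): lcm = x_1^2x_2^2. S = -x_1x_2^2 - x_1x_2 + 3x_2^2 - 1.
  leading term x_1x_2^2: no divisor's leading term divides it; move -x_1x_2^2 to the remainder.
  leading term x_1x_2: no divisor's leading term divides it; move -x_1x_2 to the remainder.
  leading term x_2^2: no divisor's leading term divides it; move 3x_2^2 to the remainder.
  leading term 1: no divisor's leading term divides it; move -1 to the remainder.
  remainder -x_1x_2^2 - x_1x_2 + 3x_2^2 - 1 ≠ 0; add h_4 = -x_1x_2^2 - x_1x_2 + 3x_2^2 - 1 to the basis.

S(f_2,h_3): lcm = x_1^3x_2. S = -x_1^2x_2 + 3x_1x_2 + x_1 - 3.
  leading term x_1^2x_2: subtract (1)·h_3 from -x_1^2x_2 + 3x_1x_2 + x_1 - 3 → -3x_1x_2 + 2x_1 - 3x_2 - 3
  leading term x_1x_2: no divisor's leading term divides it; move -3x_1x_2 to the remainder.
  leading term x_1: no divisor's leading term divides it; move 2x_1 to the remainder.
  leading term x_2: no divisor's leading term divides it; move -3x_2 to the remainder.
  leading term 1: no divisor's leading term divides it; move -3 to the remainder.
  remainder -3x_1x_2 + 2x_1 - 3x_2 - 3 ≠ 0; add h_5 = -3x_1x_2 + 2x_1 - 3x_2 - 3 to the basis.

S(f_1,h_4): lcm = x_1^2x_2^2. S = -x_1^2x_2 + 3x_1x_2^2 - x_1 - 1.
  leading term x_1^2x_2: subtract (1)·h_3 from -x_1^2x_2 + 3x_1x_2^2 - x_1 - 1 → 3x_1x_2^2 + x_1x_2 - 3x_2 - 1
  leading term x_1x_2^2: subtract (-3)·h_4 from 3x_1x_2^2 + x_1x_2 - 3x_2 - 1 → -2x_1x_2 + 2x_2^2 - 3x_2 + 3
  leading term x_1x_2: subtract (3)·h_5 from -2x_1x_2 + 2x_2^2 - 3x_2 + 3 → 2x_2^2 + x_1 - x_2 - 2
  leading term x_2^2: no divisor's leading term divides it; move 2x_2^2 to the remainder.
  leading term x_1: no divisor's leading term divides it; move x_1 to the remainder.
  leading term x_2: no divisor's leading term divides it; move -x_2 to the remainder.
  leading term 1: no divisor's leading term divides it; move -2 to the remainder.
  remainder 2x_2^2 + x_1 - x_2 - 2 ≠ 0; add h_6 = 2x_2^2 + x_1 - x_2 - 2 to the basis.

S(f_2,h_5): lcm = x_1^3x_2. S = 3x_1^3 - x_1^2x_2 + x_1 - 3.
  leading term x_1^3: no divisor's leading term divides it; move 3x_1^3 to the remainder.
  leading term x_1^2x_2: subtract (1)·h_3 from -x_1^2x_2 + x_1 - 3 → x_1x_2 + 2x_1 - 3x_2 - 3
  leading term x_1x_2: subtract (2)·h_5 from x_1x_2 + 2x_1 - 3x_2 - 3 → -2x_1 + 3x_2 + 3
  leading term x_1: no divisor's leading term divides it; move -2x_1 to the remainder.
  leading term x_2: no divisor's leading term divides it; move 3x_2 to the remainder.
  leading term 1: no divisor's leading term divides it; move 3 to the remainder.
  remainder 3x_1^3 - 2x_1 + 3x_2 + 3 ≠ 0; add h_7 = 3x_1^3 - 2x_1 + 3x_2 + 3 to the basis.

S(h_3,h_5): lcm = x_1^2x_2. S = 3x_1^2 - 3x_2.
  leading term x_1^2: no divisor's leading term divides it; move 3x_1^2 to the remainder.
  leading term x_2: no divisor's leading term divides it; move -3x_2 to the remainder.
  remainder 3x_1^2 - 3x_2 ≠ 0; add h_8 = 3x_1^2 - 3x_2 to the basis.

The other S-polynomials (S(f_2,h_4), S(h_3,h_4), S(f_1,h_5), S(h_4,h_5), S(f_1,h_6), S(f_2,h_6), S(h_3,h_6), S(h_4,h_6), S(h_5,h_6), S(f_1,h_7), S(f_2,h_7), S(h_3,h_7), S(h_4,h_7), S(h_5,h_7), S(h_6,h_7), S(f_1,h_8), S(f_2,h_8), S(h_3,h_8), S(h_4,h_8), S(h_5,h_8), S(h_6,h_8), S(h_7,h_8)) all reduce to 0 modulo the current basis, so we have a Gröbner basis.
Inter-reduce: drop elements whose leading term is divisible by another's, tail-reduce, and make monic.
Reduced Gröbner basis: {x_1^2 - x_2, x_1x_2 - 3x_1 + x_2 + 1, x_2^2 - 3x_1 + 3x_2 - 1}.
Label its elements g_1 = x_1^2 - x_2, g_2 = x_1x_2 - 3x_1 + x_2 + 1, g_3 = x_2^2 - 3x_1 + 3x_2 - 1.

Reduce p = 3x_1^2 + 2x_1 - 3x_2 - 3 modulo G:
  leading term x_1^2: subtract (3)·g_1 from 3x_1^2 + 2x_1 - 3x_2 - 3 → 2x_1 - 3
  leading term x_1: no divisor's leading term divides it; move 2x_1 to the remainder.
  leading term 1: no divisor's leading term divides it; move -3 to the remainder.
  normal form = 2x_1 - 3.
The normal form is nonzero, so p ∉ I. Since p minus its normal form lies in I, I + (p) = I + (r) where r = 2x_1 - 3; decide whether this ideal is the whole ring.
Run Buchberger on G together with r (pairs among the g_i already reduce to 0 since G is a Gröbner basis):
g_1 = x_1^2 - x_2, LT = x_1^2.
g_2 = x_1x_2 - 3x_1 + x_2 + 1, LT = x_1x_2.
g_3 = x_2^2 - 3x_1 + 3x_2 - 1, LT = x_2^2.
r = 2x_1 - 3, LT = x_1.

S(g_1,r): lcm = x_1^2. S = -2x_1 - x_2.
  leading term x_1: subtract (-1)·r from -2x_1 - x_2 → -x_2 - 3
  leading term x_2: no divisor's leading term divides it; move -x_2 to the remainder.
  leading term 1: no divisor's leading term divides it; move -3 to the remainder.
  remainder -x_2 - 3 ≠ 0; add m_5 = -x_2 - 3 to the basis.

S(g_2,r): lcm = x_1x_2. S = -3x_1 - x_2 + 1.
  leading term x_1: subtract (2)·r from -3x_1 - x_2 + 1 → -x_2
  leading term x_2: subtract (1)·m_5 from -x_2 → 3
  leading term 1: no divisor's leading term divides it; move 3 to the remainder.
  remainder 3 ≠ 0; add m_6 = 3 to the basis.

The other S-polynomials (S(g_1,g_2), S(g_1,g_3), S(g_2,g_3), S(g_3,r), S(g_1,m_5), S(g_2,m_5), S(g_3,m_5), S(r,m_5), S(g_1,m_6), S(g_2,m_6), S(g_3,m_6), S(r,m_6), S(m_5,m_6)) all reduce to 0 modulo the current basis, so we have a Gröbner basis.
Inter-reduce: drop elements whose leading term is divisible by another's, tail-reduce, and make monic.
Reduced Gröbner basis: {1}.
The reduced Gröbner basis of I + (p) is {1}: the ideal is the whole ring, so the enlarged system has no common solution — adjoining p is inconsistent.

Adjoining 3x_1^2 + 2x_1 - 3x_2 - 3 makes the ideal the whole ring: the system is inconsistent.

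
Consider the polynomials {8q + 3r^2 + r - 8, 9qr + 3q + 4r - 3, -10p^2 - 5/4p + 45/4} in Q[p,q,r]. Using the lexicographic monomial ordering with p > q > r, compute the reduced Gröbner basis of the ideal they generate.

Buchberger's algorithm terminates because the ascending chain of leading-term ideals stabilizes.

f_1 = 8q + 3r^2 + r - 8, LT = q.
f_2 = 9qr + 3q + 4r - 3, LT = qr.
f_3 = -10p^2 - 5/4p + 45/4, LT = p^2.

S(f_1,f_2): lcm = qr. S = -1/3q + 3/8r^3 + 1/8r^2 - 13/9r + 1/3.
  leading term q: subtract (-1/24)·f_1 from -1/3q + 3/8r^3 + 1/8r^2 - 13/9r + 1/3 → 3/8r^3 + 1/4r^2 - 101/72r
  leading term r^3: no divisor's leading term divides it; move 3/8r^3 to the remainder.
  leading term r^2: no divisor's leading term divides it; move 1/4r^2 to the remainder.
  leading term r: no divisor's leading term divides it; move -101/72r to the remainder.
  remainder 3/8r^3 + 1/4r^2 - 101/72r ≠ 0; add g_4 = 3/8r^3 + 1/4r^2 - 101/72r to the basis.

S(f_1,f_3): leading monomials are coprime, so the S-polynomial reduces to 0 (Buchberger's first criterion).
S(f_2,f_3): leading monomials are coprime, so the S-polynomial reduces to 0 (Buchberger's first criterion).
S(f_1,g_4): leading monomials are coprime, so the S-polynomial reduces to 0 (Buchberger's first criterion).
S(f_2,g_4): lcm = qr^3. S = -1/3qr^2 + 101/27qr + 4/9r^3 - 1/3r^2.
  leading term qr^2: subtract (-1/24r^2)·f_1 from -1/3qr^2 + 101/27qr + 4/9r^3 - 1/3r^2 → 101/27qr + 1/8r^4 + 35/72r^3 - 2/3r^2
  leading term qr: subtract (101/216r)·f_1 from 101/27qr + 1/8r^4 + 35/72r^3 - 2/3r^2 → 1/8r^4 - 11/12r^3 - 245/216r^2 + 101/27r
  leading term r^4: subtract (1/3r)·g_4 from 1/8r^4 - 11/12r^3 - 245/216r^2 + 101/27r → -r^3 - 2/3r^2 + 101/27r
  leading term r^3: subtract (-8/3)·g_4 from -r^3 - 2/3r^2 + 101/27r → 0
  remainder 0.

S(f_3,g_4): leading monomials are coprime, so the S-polynomial reduces to 0 (Buchberger's first criterion).
Every S-polynomial of the final basis reduces to 0, so we have a Gröbner basis.
Inter-reduce: drop elements whose leading term is divisible by another's, tail-reduce, and make monic.

G = {p^2 + 1/8p - 9/8, q + 3/8r^2 + 1/8r - 1, r^3 + 2/3r^2 - 101/27r}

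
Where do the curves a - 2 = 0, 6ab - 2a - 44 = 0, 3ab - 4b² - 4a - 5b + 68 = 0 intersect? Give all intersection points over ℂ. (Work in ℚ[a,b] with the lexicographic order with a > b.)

{(2, 4)}

Compute a lex Gröbner basis by Buchberger's algorithm.
f_1 = a - 2, LT = a.
f_2 = 6ab - 2a - 44, LT = ab.
f_3 = 3ab - 4a - 4b² - 5b + 68, LT = ab.

S(f_1,f_2): lcm = ab. S = ⅓a - 2b + 22/3.
  reduce S modulo (f_1, f_2, f_3):
  remainder -2b + 8 ≠ 0; add h_4 = -2b + 8 to the basis.

The other S-polynomials (S(f_1,f_3), S(f_2,f_3), S(f_1,h_4), S(f_2,h_4), S(f_3,h_4)) all reduce to 0 modulo the current basis, so we have a Gröbner basis.
Inter-reduce: drop elements whose leading term is divisible by another's, tail-reduce, and make monic.
Reduced Gröbner basis: {a - 2, b - 4}.

The lex basis is triangular: the last element involves only b. Solving b - 4 = 0 gives b ∈ {4}; substituting each value into the earlier elements determines the remaining variables.
  b = 4: the earlier basis element becomes a - 2 = 0, giving a = 2 — point (2, 4).
A lex Gröbner basis triangularizes the system, enabling back-substitution.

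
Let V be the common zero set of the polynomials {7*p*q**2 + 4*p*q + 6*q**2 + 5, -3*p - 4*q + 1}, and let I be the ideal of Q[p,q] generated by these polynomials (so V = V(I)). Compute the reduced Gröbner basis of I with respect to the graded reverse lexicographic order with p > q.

f_1 = 7*p*q**2 + 4*p*q + 6*q**2 + 5, LT = p*q**2.
f_2 = -3*p - 4*q + 1, LT = p.

S(f_1,f_2): lcm = p*q**2. S = -4/3*q**3 + 4/7*p*q + 25/21*q**2 + 5/7.
  leading term q**3: no divisor's leading term divides it; move -4/3*q**3 to the remainder.
  leading term p*q: subtract (-4/21*q)·f_2 from 4/7*p*q + 25/21*q**2 + 5/7 → 3/7*q**2 + 4/21*q + 5/7
  leading term q**2: no divisor's leading term divides it; move 3/7*q**2 to the remainder.
  leading term q: no divisor's leading term divides it; move 4/21*q to the remainder.
  leading term 1: no divisor's leading term divides it; move 5/7 to the remainder.
  remainder -4/3*q**3 + 3/7*q**2 + 4/21*q + 5/7 ≠ 0; add g_3 = -4/3*q**3 + 3/7*q**2 + 4/21*q + 5/7 to the basis.

The other S-polynomials (S(f_1,g_3), S(f_2,g_3)) all reduce to 0 modulo the current basis, so we have a Gröbner basis.
Inter-reduce: drop elements whose leading term is divisible by another's, tail-reduce, and make monic.

G = {q**3 - 9/28*q**2 - 1/7*q - 15/28, p + 4/3*q - 1/3}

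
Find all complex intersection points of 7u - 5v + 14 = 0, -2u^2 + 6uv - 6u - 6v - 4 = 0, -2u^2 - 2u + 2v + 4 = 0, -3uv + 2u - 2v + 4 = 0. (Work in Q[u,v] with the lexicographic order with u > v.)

{(-2, 0)}

Compute a lex Gröbner basis by Buchberger's algorithm.
f_1 = 7u - 5v + 14, LT = u.
f_2 = -2u^2 + 6uv - 6u - 6v - 4, LT = u^2.
f_3 = -2u^2 - 2u + 2v + 4, LT = u^2.
f_4 = -3uv + 2u - 2v + 4, LT = uv.

S(f_1,f_2): lcm = u^2. S = 16/7uv - u - 3v - 2.
  leading term uv: subtract (16/49v)·f_1 from 16/7uv - u - 3v - 2 → -u + 80/49v^2 - 53/7v - 2
  leading term u: subtract (-1/7)·f_1 from -u + 80/49v^2 - 53/7v - 2 → 80/49v^2 - 58/7v
  leading term v^2: no divisor's leading term divides it; move 80/49v^2 to the remainder.
  leading term v: no divisor's leading term divides it; move -58/7v to the remainder.
  remainder 80/49v^2 - 58/7v ≠ 0; add h_5 = 80/49v^2 - 58/7v to the basis.

S(f_1,f_3): lcm = u^2. S = -5/7uv + u + v + 2.
  leading term uv: subtract (-5/49v)·f_1 from -5/7uv + u + v + 2 → u - 25/49v^2 + 17/7v + 2
  leading term u: subtract (1/7)·f_1 from u - 25/49v^2 + 17/7v + 2 → -25/49v^2 + 22/7v
  leading term v^2: subtract (-5/16)·h_5 from -25/49v^2 + 22/7v → 31/56v
  leading term v: no divisor's leading term divides it; move 31/56v to the remainder.
  remainder 31/56v ≠ 0; add h_6 = 31/56v to the basis.

S(f_1,f_4): lcm = uv. S = 2/3u - 5/7v^2 + 4/3v + 4/3.
  leading term u: subtract (2/21)·f_1 from 2/3u - 5/7v^2 + 4/3v + 4/3 → -5/7v^2 + 38/21v
  leading term v^2: subtract (-7/16)·h_5 from -5/7v^2 + 38/21v → -305/168v
  leading term v: subtract (-305/93)·h_6 from -305/168v → 0
  remainder 0.

S(f_2,f_3): lcm = u^2. S = -3uv + 2u + 4v + 4.
  leading term uv: subtract (-3/7v)·f_1 from -3uv + 2u + 4v + 4 → 2u - 15/7v^2 + 10v + 4
  leading term u: subtract (2/7)·f_1 from 2u - 15/7v^2 + 10v + 4 → -15/7v^2 + 80/7v
  leading term v^2: subtract (-21/16)·h_5 from -15/7v^2 + 80/7v → 31/56v
  leading term v: subtract (1)·h_6 from 31/56v → 0
  remainder 0.

S(f_2,f_4): lcm = u^2v. S = 2/3u^2 - 3uv^2 + 7/3uv + 4/3u + 3v^2 + 2v.
  leading term u^2: subtract (2/21u)·f_1 from 2/3u^2 - 3uv^2 + 7/3uv + 4/3u + 3v^2 + 2v → -3uv^2 + 59/21uv + 3v^2 + 2v
  leading term uv^2: subtract (-3/7v^2)·f_1 from -3uv^2 + 59/21uv + 3v^2 + 2v → 59/21uv - 15/7v^3 + 9v^2 + 2v
  leading term uv: subtract (59/147v)·f_1 from 59/21uv - 15/7v^3 + 9v^2 + 2v → -15/7v^3 + 1618/147v^2 - 76/21v
  leading term v^3: subtract (-21/16v)·h_5 from -15/7v^3 + 1618/147v^2 - 76/21v → 155/1176v^2 - 76/21v
  leading term v^2: subtract (31/384)·h_5 from 155/1176v^2 - 76/21v → -3965/1344v
  leading term v: subtract (-3965/744)·h_6 from -3965/1344v → 0
  remainder 0.

S(f_3,f_4): lcm = u^2v. S = 2/3u^2 + 1/3uv + 4/3u - v^2 - 2v.
  leading term u^2: subtract (2/21u)·f_1 from 2/3u^2 + 1/3uv + 4/3u - v^2 - 2v → 17/21uv - v^2 - 2v
  leading term uv: subtract (17/147v)·f_1 from 17/21uv - v^2 - 2v → -62/147v^2 - 76/21v
  leading term v^2: subtract (-31/120)·h_5 from -62/147v^2 - 76/21v → -2419/420v
  leading term v: subtract (-4838/465)·h_6 from -2419/420v → 0
  remainder 0.

S(f_1,h_5): leading monomials are coprime, so the S-polynomial reduces to 0 (Buchberger's first criterion).
S(f_2,h_5): leading monomials are coprime, so the S-polynomial reduces to 0 (Buchberger's first criterion).
S(f_3,h_5): leading monomials are coprime, so the S-polynomial reduces to 0 (Buchberger's first criterion).
S(f_4,h_5): lcm = uv^2. S = 529/120uv + 2/3v^2 - 4/3v.
  leading term uv: subtract (529/840v)·f_1 from 529/120uv + 2/3v^2 - 4/3v → 641/168v^2 - 203/20v
  leading term v^2: subtract (4487/1920)·h_5 from 641/168v^2 - 203/20v → 1769/192v
  leading term v: subtract (12383/744)·h_6 from 1769/192v → 0
  remainder 0.

S(f_1,h_6): leading monomials are coprime, so the S-polynomial reduces to 0 (Buchberger's first criterion).
S(f_2,h_6): leading monomials are coprime, so the S-polynomial reduces to 0 (Buchberger's first criterion).
S(f_3,h_6): leading monomials are coprime, so the S-polynomial reduces to 0 (Buchberger's first criterion).
S(f_4,h_6): lcm = uv. S = -2/3u + 2/3v - 4/3.
  leading term u: subtract (-2/21)·f_1 from -2/3u + 2/3v - 4/3 → 4/21v
  leading term v: subtract (32/93)·h_6 from 4/21v → 0
  remainder 0.

S(h_5,h_6): lcm = v^2. S = -203/40v.
  leading term v: subtract (-1421/155)·h_6 from -203/40v → 0
  remainder 0.

Every S-polynomial of the final basis reduces to 0, so we have a Gröbner basis.
Inter-reduce: drop elements whose leading term is divisible by another's, tail-reduce, and make monic.
Reduced Gröbner basis: {u + 2, v}.

The lex basis is triangular: the last element involves only v. Solving v = 0 gives v ∈ {0}; substituting each value into the earlier elements determines the remaining variables.
  v = 0: the earlier basis element becomes u + 2 = 0, giving u = -2 — point (-2, 0).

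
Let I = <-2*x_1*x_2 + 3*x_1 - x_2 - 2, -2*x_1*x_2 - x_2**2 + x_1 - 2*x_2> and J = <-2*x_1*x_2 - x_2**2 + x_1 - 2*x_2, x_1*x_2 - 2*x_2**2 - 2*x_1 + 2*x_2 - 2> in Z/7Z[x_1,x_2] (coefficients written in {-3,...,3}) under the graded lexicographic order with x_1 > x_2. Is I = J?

Yes, the ideals are equal.

For a fixed monomial order, each ideal has a unique reduced Gröbner basis; comparing bases decides equality.
Buchberger on the first generating set:
f_1 = -2*x_1*x_2 + 3*x_1 - x_2 - 2, LT = x_1*x_2.
f_2 = -2*x_1*x_2 - x_2**2 + x_1 - 2*x_2, LT = x_1*x_2.

S(f_1,f_2): lcm = x_1*x_2. S = 3*x_2**2 - x_1 + 3*x_2 + 1.
  leading term x_2**2: no divisor's leading term divides it; move 3*x_2**2 to the remainder.
  leading term x_1: no divisor's leading term divides it; move -x_1 to the remainder.
  leading term x_2: no divisor's leading term divides it; move 3*x_2 to the remainder.
  leading term 1: no divisor's leading term divides it; move 1 to the remainder.
  remainder 3*x_2**2 - x_1 + 3*x_2 + 1 ≠ 0; add g_3 = 3*x_2**2 - x_1 + 3*x_2 + 1 to the basis.

S(f_1,g_3): lcm = x_1*x_2**2. S = -2*x_1**2 + x_1*x_2 - 3*x_2**2 + 2*x_1 + x_2.
  leading term x_1**2: no divisor's leading term divides it; move -2*x_1**2 to the remainder.
  leading term x_1*x_2: subtract (3)·f_1 from x_1*x_2 - 3*x_2**2 + 2*x_1 + x_2 → -3*x_2**2 - 3*x_2 - 1
  leading term x_2**2: subtract (-1)·g_3 from -3*x_2**2 - 3*x_2 - 1 → -x_1
  leading term x_1: no divisor's leading term divides it; move -x_1 to the remainder.
  remainder -2*x_1**2 - x_1 ≠ 0; add g_4 = -2*x_1**2 - x_1 to the basis.

The other S-polynomials (S(f_2,g_3), S(f_1,g_4), S(f_2,g_4), S(g_3,g_4)) all reduce to 0 modulo the current basis, so we have a Gröbner basis.
Inter-reduce: drop elements whose leading term is divisible by another's, tail-reduce, and make monic.
Reduced Gröbner basis: {x_1**2 - 3*x_1, x_1*x_2 + 2*x_1 - 3*x_2 + 1, x_2**2 + 2*x_1 + x_2 - 2}.

Buchberger on the second generating set:
h_1 = -2*x_1*x_2 - x_2**2 + x_1 - 2*x_2, LT = x_1*x_2.
h_2 = x_1*x_2 - 2*x_2**2 - 2*x_1 + 2*x_2 - 2, LT = x_1*x_2.

S(h_1,h_2): lcm = x_1*x_2. S = -x_2**2 - 2*x_1 - x_2 + 2.
  leading term x_2**2: no divisor's leading term divides it; move -x_2**2 to the remainder.
  leading term x_1: no divisor's leading term divides it; move -2*x_1 to the remainder.
  leading term x_2: no divisor's leading term divides it; move -x_2 to the remainder.
  leading term 1: no divisor's leading term divides it; move 2 to the remainder.
  remainder -x_2**2 - 2*x_1 - x_2 + 2 ≠ 0; add k_3 = -x_2**2 - 2*x_1 - x_2 + 2 to the basis.

S(h_1,k_3): lcm = x_1*x_2**2. S = -3*x_2**3 - 2*x_1**2 + 2*x_1*x_2 + x_2**2 + 2*x_1.
  leading term x_2**3: subtract (3*x_2)·k_3 from -3*x_2**3 - 2*x_1**2 + 2*x_1*x_2 + x_2**2 + 2*x_1 → -2*x_1**2 + x_1*x_2 - 3*x_2**2 + 2*x_1 + x_2
  leading term x_1**2: no divisor's leading term divides it; move -2*x_1**2 to the remainder.
  leading term x_1*x_2: subtract (3)·h_1 from x_1*x_2 - 3*x_2**2 + 2*x_1 + x_2 → -x_1
  leading term x_1: no divisor's leading term divides it; move -x_1 to the remainder.
  remainder -2*x_1**2 - x_1 ≠ 0; add k_4 = -2*x_1**2 - x_1 to the basis.

The other S-polynomials (S(h_2,k_3), S(h_1,k_4), S(h_2,k_4), S(k_3,k_4)) all reduce to 0 modulo the current basis, so we have a Gröbner basis.
Inter-reduce: drop elements whose leading term is divisible by another's, tail-reduce, and make monic.
Reduced Gröbner basis: {x_1**2 - 3*x_1, x_1*x_2 + 2*x_1 - 3*x_2 + 1, x_2**2 + 2*x_1 + x_2 - 2}.

The two bases agree; hence the ideals are identical.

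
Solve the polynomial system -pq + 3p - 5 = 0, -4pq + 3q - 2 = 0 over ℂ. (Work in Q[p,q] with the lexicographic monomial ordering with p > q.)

Compute a lex Gröbner basis by Buchberger's algorithm.
f_1 = -pq + 3p - 5, LT = pq.
f_2 = -4pq + 3q - 2, LT = pq.

S(f_1,f_2): lcm = pq. S = -3p + 3/4q + 9/2.
  reduce S modulo (f_1, f_2):
  remainder -3p + 3/4q + 9/2 ≠ 0; add h_3 = -3p + 3/4q + 9/2 to the basis.

S(f_1,h_3): lcm = pq. S = -3p + 1/4q^2 + 3/2q + 5.
  reduce S modulo (f_1, f_2, h_3):
  remainder 1/4q^2 + 3/4q + 1/2 ≠ 0; add h_4 = 1/4q^2 + 3/4q + 1/2 to the basis.

The other S-polynomials (S(f_2,h_3), S(f_1,h_4), S(f_2,h_4), S(h_3,h_4)) all reduce to 0 modulo the current basis, so we have a Gröbner basis.
Inter-reduce: drop elements whose leading term is divisible by another's, tail-reduce, and make monic.
Reduced Gröbner basis: {p - 1/4q - 3/2, q^2 + 3q + 2}.

A lex Gröbner basis eliminates variables successively. Here q^2 + 3q + 2 depends only on q, with roots {-2, -1}; lifting each root through the earlier basis elements recovers the full solutions.
  q = -2: the earlier basis element becomes p - 1 = 0, giving p = 1 — point (1, -2).
  q = -1: the earlier basis element becomes p - 5/4 = 0, giving p = 5/4 — point (5/4, -1).

{(1, -2), (5/4, -1)}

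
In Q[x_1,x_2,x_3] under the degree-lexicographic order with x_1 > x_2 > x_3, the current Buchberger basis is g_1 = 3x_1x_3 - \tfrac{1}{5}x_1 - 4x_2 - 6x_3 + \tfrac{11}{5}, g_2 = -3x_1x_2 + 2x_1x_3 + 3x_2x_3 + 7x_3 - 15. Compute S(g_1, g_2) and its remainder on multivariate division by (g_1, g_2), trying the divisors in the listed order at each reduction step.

S(g_1, g_2) = \tfrac{2}{3}x_1x_3^{2} + x_2x_3^{2} - \tfrac{1}{15}x_1x_2 - \tfrac{4}{3}x_2^{2} - 2x_2x_3 + \tfrac{7}{3}x_3^{2} + \tfrac{11}{15}x_2 - 5x_3; remainder on division = x_2x_3^{2} - \tfrac{4}{3}x_2^{2} - \tfrac{53}{45}x_2x_3 + \tfrac{11}{3}x_3^{2} + \tfrac{11}{15}x_2 - \tfrac{254}{45}x_3 + \tfrac{1}{3}.

lcm(LM(g_1), LM(g_2)) = x_1x_2x_3.
S = (lcm/LT(g_1))·g_1 − (lcm/LT(g_2))·g_2 = \tfrac{2}{3}x_1x_3^{2} + x_2x_3^{2} - \tfrac{1}{15}x_1x_2 - \tfrac{4}{3}x_2^{2} - 2x_2x_3 + \tfrac{7}{3}x_3^{2} + \tfrac{11}{15}x_2 - 5x_3.
Reduce S modulo (g_1, g_2) in that order:
  leading term x_1x_3^{2}: subtract (\tfrac{2}{9}x_3)·g_1 from \tfrac{2}{3}x_1x_3^{2} + x_2x_3^{2} - \tfrac{1}{15}x_1x_2 - \tfrac{4}{3}x_2^{2} - 2x_2x_3 + \tfrac{7}{3}x_3^{2} + \tfrac{11}{15}x_2 - 5x_3 → x_2x_3^{2} - \tfrac{1}{15}x_1x_2 + \tfrac{2}{45}x_1x_3 - \tfrac{4}{3}x_2^{2} - \tfrac{10}{9}x_2x_3 + \tfrac{11}{3}x_3^{2} + \tfrac{11}{15}x_2 - \tfrac{247}{45}x_3
  leading term x_2x_3^{2}: no divisor's leading term divides it; move x_2x_3^{2} to the remainder.
  leading term x_1x_2: subtract (\tfrac{1}{45})·g_2 from -\tfrac{1}{15}x_1x_2 + \tfrac{2}{45}x_1x_3 - \tfrac{4}{3}x_2^{2} - \tfrac{10}{9}x_2x_3 + \tfrac{11}{3}x_3^{2} + \tfrac{11}{15}x_2 - \tfrac{247}{45}x_3 → -\tfrac{4}{3}x_2^{2} - \tfrac{53}{45}x_2x_3 + \tfrac{11}{3}x_3^{2} + \tfrac{11}{15}x_2 - \tfrac{254}{45}x_3 + \tfrac{1}{3}
  leading term x_2^{2}: no divisor's leading term divides it; move -\tfrac{4}{3}x_2^{2} to the remainder.
  leading term x_2x_3: no divisor's leading term divides it; move -\tfrac{53}{45}x_2x_3 to the remainder.
  leading term x_3^{2}: no divisor's leading term divides it; move \tfrac{11}{3}x_3^{2} to the remainder.
  leading term x_2: no divisor's leading term divides it; move \tfrac{11}{15}x_2 to the remainder.
  leading term x_3: no divisor's leading term divides it; move -\tfrac{254}{45}x_3 to the remainder.
  leading term 1: no divisor's leading term divides it; move \tfrac{1}{3} to the remainder.
The remainder x_2x_3^{2} - \tfrac{4}{3}x_2^{2} - \tfrac{53}{45}x_2x_3 + \tfrac{11}{3}x_3^{2} + \tfrac{11}{15}x_2 - \tfrac{254}{45}x_3 + \tfrac{1}{3} is nonzero, so it would be added as the next basis element.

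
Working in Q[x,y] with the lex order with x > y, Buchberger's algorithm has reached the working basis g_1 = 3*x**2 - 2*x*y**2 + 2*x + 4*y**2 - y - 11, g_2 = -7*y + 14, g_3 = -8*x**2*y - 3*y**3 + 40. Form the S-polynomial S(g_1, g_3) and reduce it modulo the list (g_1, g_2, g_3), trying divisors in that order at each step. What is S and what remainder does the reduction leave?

lcm(LM(g_1), LM(g_3)) = x**2*y.
S = (lcm/LT(g_1))·g_1 − (lcm/LT(g_3))·g_3 = -2/3*x*y**3 + 2/3*x*y + 23/24*y**3 - 1/3*y**2 - 11/3*y + 5.
Reduce S modulo (g_1, g_2, g_3) in that order:
  leading term x*y**3: subtract (2/21*x*y**2)·g_2 from -2/3*x*y**3 + 2/3*x*y + 23/24*y**3 - 1/3*y**2 - 11/3*y + 5 → -4/3*x*y**2 + 2/3*x*y + 23/24*y**3 - 1/3*y**2 - 11/3*y + 5
  leading term x*y**2: subtract (4/21*x*y)·g_2 from -4/3*x*y**2 + 2/3*x*y + 23/24*y**3 - 1/3*y**2 - 11/3*y + 5 → -2*x*y + 23/24*y**3 - 1/3*y**2 - 11/3*y + 5
  leading term x*y: subtract (2/7*x)·g_2 from -2*x*y + 23/24*y**3 - 1/3*y**2 - 11/3*y + 5 → -4*x + 23/24*y**3 - 1/3*y**2 - 11/3*y + 5
  leading term x: no divisor's leading term divides it; move -4*x to the remainder.
  leading term y**3: subtract (-23/168*y**2)·g_2 from 23/24*y**3 - 1/3*y**2 - 11/3*y + 5 → 19/12*y**2 - 11/3*y + 5
  leading term y**2: subtract (-19/84*y)·g_2 from 19/12*y**2 - 11/3*y + 5 → -1/2*y + 5
  leading term y: subtract (1/14)·g_2 from -1/2*y + 5 → 4
  leading term 1: no divisor's leading term divides it; move 4 to the remainder.
The remainder -4*x + 4 is nonzero, so it would be added as the next basis element.
This is the inner loop of Buchberger's algorithm — each nonzero remainder becomes a new basis element.

S(g_1, g_3) = -2/3*x*y**3 + 2/3*x*y + 23/24*y**3 - 1/3*y**2 - 11/3*y + 5; remainder on division = -4*x + 4.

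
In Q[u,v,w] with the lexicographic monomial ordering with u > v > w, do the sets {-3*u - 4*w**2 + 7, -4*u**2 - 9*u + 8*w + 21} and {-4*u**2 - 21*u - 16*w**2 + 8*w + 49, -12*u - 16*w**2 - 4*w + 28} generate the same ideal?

Since reduced Gröbner bases are canonical representatives of ideals under a given ordering, it suffices to compute and compare them.
Buchberger on the first generating set:
f_1 = -3*u - 4*w**2 + 7, LT = u.
f_2 = -4*u**2 - 9*u + 8*w + 21, LT = u**2.

S(f_1,f_2): lcm = u**2. S = 4/3*u*w**2 - 55/12*u + 2*w + 21/4.
  leading term u*w**2: subtract (-4/9*w**2)·f_1 from 4/3*u*w**2 - 55/12*u + 2*w + 21/4 → -55/12*u - 16/9*w**4 + 28/9*w**2 + 2*w + 21/4
  leading term u: subtract (55/36)·f_1 from -55/12*u - 16/9*w**4 + 28/9*w**2 + 2*w + 21/4 → -16/9*w**4 + 83/9*w**2 + 2*w - 49/9
  leading term w**4: no divisor's leading term divides it; move -16/9*w**4 to the remainder.
  leading term w**2: no divisor's leading term divides it; move 83/9*w**2 to the remainder.
  leading term w: no divisor's leading term divides it; move 2*w to the remainder.
  leading term 1: no divisor's leading term divides it; move -49/9 to the remainder.
  remainder -16/9*w**4 + 83/9*w**2 + 2*w - 49/9 ≠ 0; add g_3 = -16/9*w**4 + 83/9*w**2 + 2*w - 49/9 to the basis.

S(f_1,g_3): leading monomials are coprime, so the S-polynomial reduces to 0 (Buchberger's first criterion).
S(f_2,g_3): leading monomials are coprime, so the S-polynomial reduces to 0 (Buchberger's first criterion).
Every S-polynomial of the final basis reduces to 0, so we have a Gröbner basis.
Inter-reduce: drop elements whose leading term is divisible by another's, tail-reduce, and make monic.
Reduced Gröbner basis: {u + 4/3*w**2 - 7/3, w**4 - 83/16*w**2 - 9/8*w + 49/16}.

Buchberger on the second generating set:
h_1 = -4*u**2 - 21*u - 16*w**2 + 8*w + 49, LT = u**2.
h_2 = -12*u - 16*w**2 - 4*w + 28, LT = u.

S(h_1,h_2): lcm = u**2. S = -4/3*u*w**2 - 1/3*u*w + 91/12*u + 4*w**2 - 2*w - 49/4.
  leading term u*w**2: subtract (1/9*w**2)·h_2 from -4/3*u*w**2 - 1/3*u*w + 91/12*u + 4*w**2 - 2*w - 49/4 → -1/3*u*w + 91/12*u + 16/9*w**4 + 4/9*w**3 + 8/9*w**2 - 2*w - 49/4
  leading term u*w: subtract (1/36*w)·h_2 from -1/3*u*w + 91/12*u + 16/9*w**4 + 4/9*w**3 + 8/9*w**2 - 2*w - 49/4 → 91/12*u + 16/9*w**4 + 8/9*w**3 + w**2 - 25/9*w - 49/4
  leading term u: subtract (-91/144)·h_2 from 91/12*u + 16/9*w**4 + 8/9*w**3 + w**2 - 25/9*w - 49/4 → 16/9*w**4 + 8/9*w**3 - 82/9*w**2 - 191/36*w + 49/9
  leading term w**4: no divisor's leading term divides it; move 16/9*w**4 to the remainder.
  leading term w**3: no divisor's leading term divides it; move 8/9*w**3 to the remainder.
  leading term w**2: no divisor's leading term divides it; move -82/9*w**2 to the remainder.
  leading term w: no divisor's leading term divides it; move -191/36*w to the remainder.
  leading term 1: no divisor's leading term divides it; move 49/9 to the remainder.
  remainder 16/9*w**4 + 8/9*w**3 - 82/9*w**2 - 191/36*w + 49/9 ≠ 0; add k_3 = 16/9*w**4 + 8/9*w**3 - 82/9*w**2 - 191/36*w + 49/9 to the basis.

S(h_1,k_3): leading monomials are coprime, so the S-polynomial reduces to 0 (Buchberger's first criterion).
S(h_2,k_3): leading monomials are coprime, so the S-polynomial reduces to 0 (Buchberger's first criterion).
Every S-polynomial of the final basis reduces to 0, so we have a Gröbner basis.
Inter-reduce: drop elements whose leading term is divisible by another's, tail-reduce, and make monic.
Reduced Gröbner basis: {u + 4/3*w**2 + 1/3*w - 7/3, w**4 + 1/2*w**3 - 41/8*w**2 - 191/64*w + 49/16}.

These differ, so the ideals are not equal.

No, the ideals differ.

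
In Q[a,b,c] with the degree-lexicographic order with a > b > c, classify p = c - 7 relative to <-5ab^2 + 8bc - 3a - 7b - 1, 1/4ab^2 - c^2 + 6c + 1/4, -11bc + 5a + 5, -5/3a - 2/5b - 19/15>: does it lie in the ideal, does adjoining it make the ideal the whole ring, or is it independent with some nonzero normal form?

Adjoining c - 7 makes the ideal the whole ring: the system is inconsistent.

First compute the reduced Gröbner basis of I by Buchberger's algorithm.
f_1 = -5ab^2 + 8bc - 3a - 7b - 1, LT = ab^2.
f_2 = 1/4ab^2 - c^2 + 6c + 1/4, LT = ab^2.
f_3 = -11bc + 5a + 5, LT = bc.
f_4 = -5/3a - 2/5b - 19/15, LT = a.

S(f_1,f_2): lcm = ab^2. S = -8/5bc + 4c^2 + 3/5a + 7/5b - 24c - 4/5.
  reduce S modulo (f_1, f_2, f_3, f_4):
  remainder 4c^2 + 1967/1375b - 24c - 1967/1375 ≠ 0; add h_5 = 4c^2 + 1967/1375b - 24c - 1967/1375 to the basis.

S(f_1,f_3): lcm = ab^2c. S = 5/11a^2b - 8/5bc^2 + 5/11ab + 3/5ac + 7/5bc + 1/5c.
  reduce S modulo (f_1, f_2, f_3, f_4, h_5):
  remainder -36/1375b^2 - 114/1375b - 592/1375c + 6/55 ≠ 0; add h_6 = -36/1375b^2 - 114/1375b - 592/1375c + 6/55 to the basis.

S(f_3,h_5): lcm = bc^2. S = -5/11ac - 1967/5500b^2 + 6bc + 1967/5500b - 5/11c.
  reduce S modulo (f_1, f_2, f_3, f_4, h_5, h_6):
  remainder 59801/72600b + 71429/12375c - 59801/72600 ≠ 0; add h_7 = 59801/72600b + 71429/12375c - 59801/72600 to the basis.

S(f_3,h_6): lcm = b^2c. S = -5/11ab - 19/6bc - 148/9c^2 - 5/11b + 25/6c.
  reduce S modulo (f_1, f_2, f_3, f_4, h_5, h_6, h_7):
  remainder -3035803383341/22201121250c ≠ 0; add h_8 = -3035803383341/22201121250c to the basis.

The other S-polynomials (S(f_1,f_4), S(f_2,f_3), S(f_2,f_4), S(f_3,f_4), S(f_1,h_5), S(f_2,h_5), S(f_4,h_5), S(f_1,h_6), S(f_2,h_6), S(f_4,h_6), S(h_5,h_6), S(f_1,h_7), S(f_2,h_7), S(f_3,h_7), S(f_4,h_7), S(h_5,h_7), S(h_6,h_7), S(f_1,h_8), S(f_2,h_8), S(f_3,h_8), S(f_4,h_8), S(h_5,h_8), S(h_6,h_8), S(h_7,h_8)) all reduce to 0 modulo the current basis, so we have a Gröbner basis.
Inter-reduce: drop elements whose leading term is divisible by another's, tail-reduce, and make monic.
Reduced Gröbner basis: {a + 1, b - 1, c}.
Label its elements g_1 = a + 1, g_2 = b - 1, g_3 = c.

Reduce p = c - 7 modulo G:
  leading term c: subtract (1)·g_3 from c - 7 → -7
  leading term 1: no divisor's leading term divides it; move -7 to the remainder.
  normal form = -7.
The normal form is nonzero, so p ∉ I. Since p minus its normal form lies in I, I + (p) = I + (r) where r = -7; decide whether this ideal is the whole ring.
Here r = -7 is a nonzero constant, hence a unit: 1 ∈ I + (p), the Gröbner basis of I + (p) is {1}, and the enlarged system has no common solution — adjoining p is inconsistent.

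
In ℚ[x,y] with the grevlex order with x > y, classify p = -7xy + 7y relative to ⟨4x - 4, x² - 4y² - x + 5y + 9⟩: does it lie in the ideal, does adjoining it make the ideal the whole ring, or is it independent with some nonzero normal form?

First compute the reduced Gröbner basis of I by Buchberger's algorithm.
f_1 = 4x - 4, LT = x.
f_2 = x² - 4y² - x + 5y + 9, LT = x².

S(f_1,f_2): lcm = x². S = 4y² - 5y - 9.
  leading term y²: no divisor's leading term divides it; move 4y² to the remainder.
  leading term y: no divisor's leading term divides it; move -5y to the remainder.
  leading term 1: no divisor's leading term divides it; move -9 to the remainder.
  remainder 4y² - 5y - 9 ≠ 0; add h_3 = 4y² - 5y - 9 to the basis.

The other S-polynomials (S(f_1,h_3), S(f_2,h_3)) all reduce to 0 modulo the current basis, so we have a Gröbner basis.
Inter-reduce: drop elements whose leading term is divisible by another's, tail-reduce, and make monic.
Reduced Gröbner basis: {y² - 5/4y - 9/4, x - 1}.
Label its elements g_1 = y² - 5/4y - 9/4, g_2 = x - 1.

Reduce p = -7xy + 7y modulo G:
  leading term xy: subtract (-7y)·g_2 from -7xy + 7y → 0
  normal form = 0.
Since the normal form is 0, p ∈ I.

-7xy + 7y lies in I (it reduces to 0).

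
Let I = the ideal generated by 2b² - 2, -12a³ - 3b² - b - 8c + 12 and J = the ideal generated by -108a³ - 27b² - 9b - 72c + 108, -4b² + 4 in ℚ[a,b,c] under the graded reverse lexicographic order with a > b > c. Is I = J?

Since reduced Gröbner bases are canonical representatives of ideals under a given ordering, it suffices to compute and compare them.
Buchberger on the first generating set:
f_1 = 2b² - 2, LT = b².
f_2 = -12a³ - 3b² - b - 8c + 12, LT = a³.

The S-polynomials (S(f_1,f_2)) all reduce to 0 modulo the current basis, so we have a Gröbner basis.
Inter-reduce: drop elements whose leading term is divisible by another's, tail-reduce, and make monic.
Reduced Gröbner basis: {a³ + 1/12b + ⅔c - ¾, b² - 1}.

Buchberger on the second generating set:
h_1 = -108a³ - 27b² - 9b - 72c + 108, LT = a³.
h_2 = -4b² + 4, LT = b².

The S-polynomials (S(h_1,h_2)) all reduce to 0 modulo the current basis, so we have a Gröbner basis.
Inter-reduce: drop elements whose leading term is divisible by another's, tail-reduce, and make monic.
Reduced Gröbner basis: {a³ + 1/12b + ⅔c - ¾, b² - 1}.

These coincide, so the ideals are equal.
The same test decides containment: I ⊆ J iff every generator of I reduces to 0 modulo a Gröbner basis of J.

Yes, the ideals are equal.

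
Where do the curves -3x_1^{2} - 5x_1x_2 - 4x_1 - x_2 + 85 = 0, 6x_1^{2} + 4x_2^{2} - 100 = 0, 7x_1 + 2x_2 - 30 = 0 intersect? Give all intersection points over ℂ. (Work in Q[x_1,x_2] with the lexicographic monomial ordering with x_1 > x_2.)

{(4, 1)}

Compute a lex Gröbner basis by Buchberger's algorithm.
f_1 = -3x_1^{2} - 5x_1x_2 - 4x_1 - x_2 + 85, LT = x_1^{2}.
f_2 = 6x_1^{2} + 4x_2^{2} - 100, LT = x_1^{2}.
f_3 = 7x_1 + 2x_2 - 30, LT = x_1.

S(f_1,f_2): lcm = x_1^{2}. S = \tfrac{5}{3}x_1x_2 + \tfrac{4}{3}x_1 - \tfrac{2}{3}x_2^{2} + \tfrac{1}{3}x_2 - \tfrac{35}{3}.
  leading term x_1x_2: subtract (\tfrac{5}{21}x_2)·f_3 from \tfrac{5}{3}x_1x_2 + \tfrac{4}{3}x_1 - \tfrac{2}{3}x_2^{2} + \tfrac{1}{3}x_2 - \tfrac{35}{3} → \tfrac{4}{3}x_1 - \tfrac{8}{7}x_2^{2} + \tfrac{157}{21}x_2 - \tfrac{35}{3}
  leading term x_1: subtract (\tfrac{4}{21})·f_3 from \tfrac{4}{3}x_1 - \tfrac{8}{7}x_2^{2} + \tfrac{157}{21}x_2 - \tfrac{35}{3} → -\tfrac{8}{7}x_2^{2} + \tfrac{149}{21}x_2 - \tfrac{125}{21}
  leading term x_2^{2}: no divisor's leading term divides it; move -\tfrac{8}{7}x_2^{2} to the remainder.
  leading term x_2: no divisor's leading term divides it; move \tfrac{149}{21}x_2 to the remainder.
  leading term 1: no divisor's leading term divides it; move -\tfrac{125}{21} to the remainder.
  remainder -\tfrac{8}{7}x_2^{2} + \tfrac{149}{21}x_2 - \tfrac{125}{21} ≠ 0; add h_4 = -\tfrac{8}{7}x_2^{2} + \tfrac{149}{21}x_2 - \tfrac{125}{21} to the basis.

S(f_1,f_3): lcm = x_1^{2}. S = \tfrac{29}{21}x_1x_2 + \tfrac{118}{21}x_1 + \tfrac{1}{3}x_2 - \tfrac{85}{3}.
  leading term x_1x_2: subtract (\tfrac{29}{147}x_2)·f_3 from \tfrac{29}{21}x_1x_2 + \tfrac{118}{21}x_1 + \tfrac{1}{3}x_2 - \tfrac{85}{3} → \tfrac{118}{21}x_1 - \tfrac{58}{147}x_2^{2} + \tfrac{919}{147}x_2 - \tfrac{85}{3}
  leading term x_1: subtract (\tfrac{118}{147})·f_3 from \tfrac{118}{21}x_1 - \tfrac{58}{147}x_2^{2} + \tfrac{919}{147}x_2 - \tfrac{85}{3} → -\tfrac{58}{147}x_2^{2} + \tfrac{683}{147}x_2 - \tfrac{625}{147}
  leading term x_2^{2}: subtract (\tfrac{29}{84})·h_4 from -\tfrac{58}{147}x_2^{2} + \tfrac{683}{147}x_2 - \tfrac{625}{147} → \tfrac{3875}{1764}x_2 - \tfrac{3875}{1764}
  leading term x_2: no divisor's leading term divides it; move \tfrac{3875}{1764}x_2 to the remainder.
  leading term 1: no divisor's leading term divides it; move -\tfrac{3875}{1764} to the remainder.
  remainder \tfrac{3875}{1764}x_2 - \tfrac{3875}{1764} ≠ 0; add h_5 = \tfrac{3875}{1764}x_2 - \tfrac{3875}{1764} to the basis.

S(f_2,f_3): lcm = x_1^{2}. S = -\tfrac{2}{7}x_1x_2 + \tfrac{30}{7}x_1 + \tfrac{2}{3}x_2^{2} - \tfrac{50}{3}.
  leading term x_1x_2: subtract (-\tfrac{2}{49}x_2)·f_3 from -\tfrac{2}{7}x_1x_2 + \tfrac{30}{7}x_1 + \tfrac{2}{3}x_2^{2} - \tfrac{50}{3} → \tfrac{30}{7}x_1 + \tfrac{110}{147}x_2^{2} - \tfrac{60}{49}x_2 - \tfrac{50}{3}
  leading term x_1: subtract (\tfrac{30}{49})·f_3 from \tfrac{30}{7}x_1 + \tfrac{110}{147}x_2^{2} - \tfrac{60}{49}x_2 - \tfrac{50}{3} → \tfrac{110}{147}x_2^{2} - \tfrac{120}{49}x_2 + \tfrac{250}{147}
  leading term x_2^{2}: subtract (-\tfrac{55}{84})·h_4 from \tfrac{110}{147}x_2^{2} - \tfrac{120}{49}x_2 + \tfrac{250}{147} → \tfrac{3875}{1764}x_2 - \tfrac{3875}{1764}
  leading term x_2: subtract (1)·h_5 from \tfrac{3875}{1764}x_2 - \tfrac{3875}{1764} → 0
  remainder 0.

S(f_1,h_4): leading monomials are coprime, so the S-polynomial reduces to 0 (Buchberger's first criterion).
S(f_2,h_4): leading monomials are coprime, so the S-polynomial reduces to 0 (Buchberger's first criterion).
S(f_3,h_4): leading monomials are coprime, so the S-polynomial reduces to 0 (Buchberger's first criterion).
S(f_1,h_5): leading monomials are coprime, so the S-polynomial reduces to 0 (Buchberger's first criterion).
S(f_2,h_5): leading monomials are coprime, so the S-polynomial reduces to 0 (Buchberger's first criterion).
S(f_3,h_5): leading monomials are coprime, so the S-polynomial reduces to 0 (Buchberger's first criterion).
S(h_4,h_5): lcm = x_2^{2}. S = -\tfrac{125}{24}x_2 + \tfrac{125}{24}.
  leading term x_2: subtract (-\tfrac{147}{62})·h_5 from -\tfrac{125}{24}x_2 + \tfrac{125}{24} → 0
  remainder 0.

Every S-polynomial of the final basis reduces to 0, so we have a Gröbner basis.
Inter-reduce: drop elements whose leading term is divisible by another's, tail-reduce, and make monic.
Reduced Gröbner basis: {x_1 - 4, x_2 - 1}.

The lex basis is triangular: the last element involves only x_2. Solving x_2 - 1 = 0 gives x_2 ∈ {1}; substituting each value into the earlier elements determines the remaining variables.
  x_2 = 1: the earlier basis element becomes x_1 - 4 = 0, giving x_1 = 4 — point (4, 1).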